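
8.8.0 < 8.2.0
False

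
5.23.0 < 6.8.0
True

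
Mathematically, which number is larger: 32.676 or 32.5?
32.676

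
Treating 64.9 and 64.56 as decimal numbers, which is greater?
64.9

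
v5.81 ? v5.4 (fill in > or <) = >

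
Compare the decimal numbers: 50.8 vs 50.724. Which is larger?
50.8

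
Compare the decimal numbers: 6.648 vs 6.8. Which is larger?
6.8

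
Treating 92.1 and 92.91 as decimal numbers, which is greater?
92.91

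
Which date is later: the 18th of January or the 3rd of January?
the 18th of January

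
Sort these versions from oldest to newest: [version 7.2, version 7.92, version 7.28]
[version 7.2, version 7.28, version 7.92]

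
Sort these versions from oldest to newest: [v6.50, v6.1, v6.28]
[v6.1, v6.28, v6.50]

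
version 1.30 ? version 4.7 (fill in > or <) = <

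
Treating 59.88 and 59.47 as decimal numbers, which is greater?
59.88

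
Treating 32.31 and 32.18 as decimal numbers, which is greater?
32.31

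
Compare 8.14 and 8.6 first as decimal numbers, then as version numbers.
As decimals: 8.14 < 8.6. As versions: v8.14 > v8.6 (minor version 14 > 6).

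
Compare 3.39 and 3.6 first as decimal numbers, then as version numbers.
As decimals: 3.39 < 3.6. As versions: v3.39 > v3.6 (minor version 39 > 6).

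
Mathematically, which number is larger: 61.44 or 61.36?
61.44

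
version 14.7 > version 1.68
True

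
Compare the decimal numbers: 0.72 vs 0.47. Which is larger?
0.72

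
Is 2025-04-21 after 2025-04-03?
Yes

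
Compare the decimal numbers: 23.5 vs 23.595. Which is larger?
23.595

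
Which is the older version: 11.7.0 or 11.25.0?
11.7.0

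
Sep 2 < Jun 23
False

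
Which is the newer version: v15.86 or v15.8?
v15.86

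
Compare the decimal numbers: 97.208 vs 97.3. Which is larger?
97.3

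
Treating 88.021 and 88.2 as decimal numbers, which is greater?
88.2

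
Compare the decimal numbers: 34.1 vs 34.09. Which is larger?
34.1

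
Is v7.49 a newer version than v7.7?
Yes. Version numbers are compared segment by segment as integers, not as decimals: minor version 49 > 7, so v7.49 > v7.7 (even though the decimal 7.49 < 7.7).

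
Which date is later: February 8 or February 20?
February 20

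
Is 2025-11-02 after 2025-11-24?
No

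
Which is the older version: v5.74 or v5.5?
v5.5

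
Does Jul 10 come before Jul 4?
No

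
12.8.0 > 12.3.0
True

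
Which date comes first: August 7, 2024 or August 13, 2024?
August 7, 2024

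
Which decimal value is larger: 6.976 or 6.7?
6.976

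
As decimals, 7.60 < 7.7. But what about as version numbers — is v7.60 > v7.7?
True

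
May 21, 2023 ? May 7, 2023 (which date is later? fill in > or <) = >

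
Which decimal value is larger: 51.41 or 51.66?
51.66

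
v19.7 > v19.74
False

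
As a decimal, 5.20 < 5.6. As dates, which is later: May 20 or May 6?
May 20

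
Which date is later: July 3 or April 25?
July 3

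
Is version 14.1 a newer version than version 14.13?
No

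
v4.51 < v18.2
True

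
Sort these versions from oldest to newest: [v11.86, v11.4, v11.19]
[v11.4, v11.19, v11.86]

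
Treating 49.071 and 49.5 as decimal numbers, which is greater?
49.5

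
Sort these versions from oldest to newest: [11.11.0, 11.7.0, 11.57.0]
[11.7.0, 11.11.0, 11.57.0]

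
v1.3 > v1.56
False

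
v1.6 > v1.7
False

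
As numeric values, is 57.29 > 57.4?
False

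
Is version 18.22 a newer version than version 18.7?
Yes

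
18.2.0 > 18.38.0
False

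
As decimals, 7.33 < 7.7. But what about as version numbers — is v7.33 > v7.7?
True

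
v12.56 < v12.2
False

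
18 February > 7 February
True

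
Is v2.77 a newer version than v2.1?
Yes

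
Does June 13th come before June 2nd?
No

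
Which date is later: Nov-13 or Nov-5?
Nov-13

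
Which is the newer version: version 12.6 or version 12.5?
version 12.6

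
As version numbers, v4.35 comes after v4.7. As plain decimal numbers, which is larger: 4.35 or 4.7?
4.7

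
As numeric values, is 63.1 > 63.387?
False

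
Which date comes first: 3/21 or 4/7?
3/21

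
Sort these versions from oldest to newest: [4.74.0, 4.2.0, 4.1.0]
[4.1.0, 4.2.0, 4.74.0]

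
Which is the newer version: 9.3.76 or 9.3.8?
9.3.76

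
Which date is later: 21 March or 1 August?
1 August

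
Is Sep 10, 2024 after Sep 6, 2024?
Yes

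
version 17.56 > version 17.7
True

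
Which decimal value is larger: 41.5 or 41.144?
41.5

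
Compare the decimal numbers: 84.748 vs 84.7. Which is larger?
84.748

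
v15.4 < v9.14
False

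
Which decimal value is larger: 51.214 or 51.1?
51.214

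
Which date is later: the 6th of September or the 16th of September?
the 16th of September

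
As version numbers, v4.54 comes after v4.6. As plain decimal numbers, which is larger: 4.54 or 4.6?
4.6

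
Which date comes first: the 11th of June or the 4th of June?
the 4th of June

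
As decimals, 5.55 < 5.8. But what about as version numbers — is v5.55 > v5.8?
True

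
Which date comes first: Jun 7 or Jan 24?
Jan 24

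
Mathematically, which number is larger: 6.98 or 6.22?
6.98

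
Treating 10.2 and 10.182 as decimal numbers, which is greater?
10.2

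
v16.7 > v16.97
False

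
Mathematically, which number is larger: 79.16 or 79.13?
79.16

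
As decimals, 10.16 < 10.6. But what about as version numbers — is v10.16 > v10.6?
True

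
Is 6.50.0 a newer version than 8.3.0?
No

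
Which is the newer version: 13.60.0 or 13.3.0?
13.60.0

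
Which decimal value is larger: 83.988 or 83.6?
83.988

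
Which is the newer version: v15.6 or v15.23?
v15.23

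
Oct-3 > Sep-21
True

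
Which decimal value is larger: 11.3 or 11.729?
11.729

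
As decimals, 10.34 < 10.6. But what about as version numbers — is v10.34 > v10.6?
True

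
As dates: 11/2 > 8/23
True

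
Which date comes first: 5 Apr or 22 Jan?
22 Jan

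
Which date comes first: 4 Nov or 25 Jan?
25 Jan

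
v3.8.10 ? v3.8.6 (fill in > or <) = >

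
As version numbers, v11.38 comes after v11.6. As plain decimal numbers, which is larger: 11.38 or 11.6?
11.6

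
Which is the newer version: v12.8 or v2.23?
v12.8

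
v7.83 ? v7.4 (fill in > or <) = >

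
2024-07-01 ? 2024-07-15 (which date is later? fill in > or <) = <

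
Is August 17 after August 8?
Yes. Day 17 comes after day 8 in August — this is a date comparison, not a decimal one (the decimal 8.17 would be smaller than 8.8).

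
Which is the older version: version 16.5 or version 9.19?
version 9.19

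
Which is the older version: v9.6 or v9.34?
v9.6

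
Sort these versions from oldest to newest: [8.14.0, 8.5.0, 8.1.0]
[8.1.0, 8.5.0, 8.14.0]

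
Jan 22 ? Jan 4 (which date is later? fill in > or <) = >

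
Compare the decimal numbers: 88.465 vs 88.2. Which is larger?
88.465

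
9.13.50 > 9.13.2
True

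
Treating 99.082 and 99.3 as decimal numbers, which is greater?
99.3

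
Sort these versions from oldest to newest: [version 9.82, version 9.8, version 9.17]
[version 9.8, version 9.17, version 9.82]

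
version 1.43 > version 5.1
False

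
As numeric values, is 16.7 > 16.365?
True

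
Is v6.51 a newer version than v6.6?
Yes. Version numbers are compared segment by segment as integers, not as decimals: minor version 51 > 6, so v6.51 > v6.6 (even though the decimal 6.51 < 6.6).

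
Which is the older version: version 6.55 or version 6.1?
version 6.1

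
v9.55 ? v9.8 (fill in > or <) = >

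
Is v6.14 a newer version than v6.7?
Yes. Version numbers are compared segment by segment as integers, not as decimals: minor version 14 > 7, so v6.14 > v6.7 (even though the decimal 6.14 < 6.7).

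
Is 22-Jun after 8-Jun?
Yes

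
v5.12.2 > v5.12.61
False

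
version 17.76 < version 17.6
False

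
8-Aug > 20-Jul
True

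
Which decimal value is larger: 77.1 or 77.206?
77.206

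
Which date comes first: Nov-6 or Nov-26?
Nov-6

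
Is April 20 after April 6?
Yes. Day 20 comes after day 6 in April — this is a date comparison, not a decimal one (the decimal 4.20 would be smaller than 4.6).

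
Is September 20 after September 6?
Yes. Day 20 comes after day 6 in September — this is a date comparison, not a decimal one (the decimal 9.20 would be smaller than 9.6).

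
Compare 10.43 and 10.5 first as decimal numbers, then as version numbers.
As decimals: 10.43 < 10.5. As versions: v10.43 > v10.5 (minor version 43 > 5).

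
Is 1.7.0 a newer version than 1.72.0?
No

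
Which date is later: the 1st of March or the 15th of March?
the 15th of March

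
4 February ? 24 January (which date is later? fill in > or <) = >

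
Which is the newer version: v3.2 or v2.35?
v3.2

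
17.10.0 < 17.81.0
True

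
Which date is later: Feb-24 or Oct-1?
Oct-1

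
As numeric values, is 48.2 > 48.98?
False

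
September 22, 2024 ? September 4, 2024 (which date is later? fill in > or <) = >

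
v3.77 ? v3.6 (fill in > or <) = >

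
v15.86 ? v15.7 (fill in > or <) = >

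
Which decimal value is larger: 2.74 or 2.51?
2.74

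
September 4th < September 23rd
True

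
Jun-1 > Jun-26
False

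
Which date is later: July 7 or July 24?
July 24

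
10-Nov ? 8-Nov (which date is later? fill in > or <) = >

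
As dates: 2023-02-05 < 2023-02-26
True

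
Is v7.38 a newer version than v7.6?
Yes. Version numbers are compared segment by segment as integers, not as decimals: minor version 38 > 6, so v7.38 > v7.6 (even though the decimal 7.38 < 7.6).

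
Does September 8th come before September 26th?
Yes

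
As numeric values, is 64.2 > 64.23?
False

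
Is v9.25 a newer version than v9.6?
Yes. Version numbers are compared segment by segment as integers, not as decimals: minor version 25 > 6, so v9.25 > v9.6 (even though the decimal 9.25 < 9.6).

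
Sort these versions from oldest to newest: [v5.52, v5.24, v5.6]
[v5.6, v5.24, v5.52]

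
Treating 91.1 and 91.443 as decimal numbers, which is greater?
91.443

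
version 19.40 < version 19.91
True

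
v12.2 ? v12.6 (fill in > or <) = <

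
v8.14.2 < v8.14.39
True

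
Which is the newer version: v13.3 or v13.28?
v13.28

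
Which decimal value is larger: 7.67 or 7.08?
7.67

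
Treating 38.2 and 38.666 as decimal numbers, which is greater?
38.666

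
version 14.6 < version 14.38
True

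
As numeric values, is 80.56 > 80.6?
False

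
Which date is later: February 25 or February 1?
February 25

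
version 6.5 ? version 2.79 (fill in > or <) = >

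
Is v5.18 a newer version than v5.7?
Yes. Version numbers are compared segment by segment as integers, not as decimals: minor version 18 > 7, so v5.18 > v5.7 (even though the decimal 5.18 < 5.7).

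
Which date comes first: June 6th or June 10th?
June 6th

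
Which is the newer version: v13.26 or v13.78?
v13.78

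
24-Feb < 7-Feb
False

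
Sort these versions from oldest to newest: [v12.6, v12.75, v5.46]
[v5.46, v12.6, v12.75]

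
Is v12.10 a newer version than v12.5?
Yes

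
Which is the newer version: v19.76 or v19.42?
v19.76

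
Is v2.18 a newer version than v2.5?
Yes. Version numbers are compared segment by segment as integers, not as decimals: minor version 18 > 5, so v2.18 > v2.5 (even though the decimal 2.18 < 2.5).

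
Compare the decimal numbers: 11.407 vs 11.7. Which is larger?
11.7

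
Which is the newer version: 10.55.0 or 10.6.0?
10.55.0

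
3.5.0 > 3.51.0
False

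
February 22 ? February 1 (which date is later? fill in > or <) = >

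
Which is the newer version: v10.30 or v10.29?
v10.30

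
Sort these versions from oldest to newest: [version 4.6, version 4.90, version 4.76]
[version 4.6, version 4.76, version 4.90]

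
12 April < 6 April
False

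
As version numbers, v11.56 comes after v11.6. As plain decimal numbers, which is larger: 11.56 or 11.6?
11.6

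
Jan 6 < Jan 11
True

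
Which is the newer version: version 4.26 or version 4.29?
version 4.29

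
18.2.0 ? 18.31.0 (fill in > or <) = <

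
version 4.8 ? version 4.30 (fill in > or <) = <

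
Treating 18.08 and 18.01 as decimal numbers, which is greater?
18.08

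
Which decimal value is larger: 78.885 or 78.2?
78.885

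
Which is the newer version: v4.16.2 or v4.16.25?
v4.16.25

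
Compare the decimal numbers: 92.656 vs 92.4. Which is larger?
92.656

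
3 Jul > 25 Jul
False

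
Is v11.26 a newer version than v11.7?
Yes. Version numbers are compared segment by segment as integers, not as decimals: minor version 26 > 7, so v11.26 > v11.7 (even though the decimal 11.26 < 11.7).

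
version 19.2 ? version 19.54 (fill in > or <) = <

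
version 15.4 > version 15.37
False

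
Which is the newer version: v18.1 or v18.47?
v18.47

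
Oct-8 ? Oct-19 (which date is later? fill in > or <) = <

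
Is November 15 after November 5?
Yes. Day 15 comes after day 5 in November — this is a date comparison, not a decimal one (the decimal 11.15 would be smaller than 11.5).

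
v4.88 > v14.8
False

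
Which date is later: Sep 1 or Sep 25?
Sep 25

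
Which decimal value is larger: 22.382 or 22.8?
22.8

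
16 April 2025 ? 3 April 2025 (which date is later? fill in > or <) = >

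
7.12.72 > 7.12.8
True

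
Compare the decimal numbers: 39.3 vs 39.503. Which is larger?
39.503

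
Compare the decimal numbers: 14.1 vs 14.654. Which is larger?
14.654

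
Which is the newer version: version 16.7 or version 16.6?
version 16.7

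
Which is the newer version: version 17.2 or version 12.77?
version 17.2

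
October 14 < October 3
False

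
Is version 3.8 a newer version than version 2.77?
Yes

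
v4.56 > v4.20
True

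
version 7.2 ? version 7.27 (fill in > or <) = <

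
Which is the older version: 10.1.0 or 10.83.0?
10.1.0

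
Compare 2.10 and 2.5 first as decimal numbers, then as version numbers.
As decimals: 2.10 < 2.5. As versions: v2.10 > v2.5 (minor version 10 > 5).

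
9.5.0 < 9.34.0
True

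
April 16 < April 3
False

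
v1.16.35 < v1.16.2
False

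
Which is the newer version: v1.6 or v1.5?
v1.6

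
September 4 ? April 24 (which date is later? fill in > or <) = >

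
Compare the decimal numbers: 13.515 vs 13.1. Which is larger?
13.515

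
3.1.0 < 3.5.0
True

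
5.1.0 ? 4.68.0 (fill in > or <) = >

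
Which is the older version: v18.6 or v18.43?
v18.6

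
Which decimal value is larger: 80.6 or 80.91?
80.91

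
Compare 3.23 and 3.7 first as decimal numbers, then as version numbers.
As decimals: 3.23 < 3.7. As versions: v3.23 > v3.7 (minor version 23 > 7).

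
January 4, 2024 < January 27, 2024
True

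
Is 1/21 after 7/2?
No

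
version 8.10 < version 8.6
False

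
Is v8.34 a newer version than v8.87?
No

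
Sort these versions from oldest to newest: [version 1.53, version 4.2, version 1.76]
[version 1.53, version 1.76, version 4.2]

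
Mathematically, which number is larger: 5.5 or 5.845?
5.845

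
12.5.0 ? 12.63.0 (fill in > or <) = <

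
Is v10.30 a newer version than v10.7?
Yes. Version numbers are compared segment by segment as integers, not as decimals: minor version 30 > 7, so v10.30 > v10.7 (even though the decimal 10.30 < 10.7).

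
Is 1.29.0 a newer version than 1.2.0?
Yes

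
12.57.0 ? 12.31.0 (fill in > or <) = >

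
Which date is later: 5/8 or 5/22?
5/22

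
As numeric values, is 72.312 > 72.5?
False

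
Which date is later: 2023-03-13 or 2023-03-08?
2023-03-13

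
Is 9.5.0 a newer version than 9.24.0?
No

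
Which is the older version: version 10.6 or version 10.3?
version 10.3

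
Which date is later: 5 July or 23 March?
5 July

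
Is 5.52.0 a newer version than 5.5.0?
Yes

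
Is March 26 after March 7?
Yes. Day 26 comes after day 7 in March — this is a date comparison, not a decimal one (the decimal 3.26 would be smaller than 3.7).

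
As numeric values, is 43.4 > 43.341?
True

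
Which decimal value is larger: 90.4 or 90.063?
90.4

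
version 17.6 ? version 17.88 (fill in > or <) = <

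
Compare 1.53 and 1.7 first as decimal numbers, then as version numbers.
As decimals: 1.53 < 1.7. As versions: v1.53 > v1.7 (minor version 53 > 7).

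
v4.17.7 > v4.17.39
False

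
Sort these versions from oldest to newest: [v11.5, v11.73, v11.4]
[v11.4, v11.5, v11.73]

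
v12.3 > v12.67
False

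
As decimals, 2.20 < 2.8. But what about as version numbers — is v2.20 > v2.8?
True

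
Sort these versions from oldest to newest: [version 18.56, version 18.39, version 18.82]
[version 18.39, version 18.56, version 18.82]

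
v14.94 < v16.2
True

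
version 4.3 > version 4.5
False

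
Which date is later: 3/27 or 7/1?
7/1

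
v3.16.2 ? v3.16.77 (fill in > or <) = <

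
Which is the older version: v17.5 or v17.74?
v17.5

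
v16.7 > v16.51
False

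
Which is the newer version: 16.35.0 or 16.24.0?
16.35.0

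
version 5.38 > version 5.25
True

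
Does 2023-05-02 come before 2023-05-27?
Yes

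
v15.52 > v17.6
False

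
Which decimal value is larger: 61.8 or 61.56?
61.8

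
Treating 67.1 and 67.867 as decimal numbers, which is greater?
67.867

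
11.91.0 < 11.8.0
False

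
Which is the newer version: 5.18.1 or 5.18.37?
5.18.37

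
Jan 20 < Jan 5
False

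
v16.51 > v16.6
True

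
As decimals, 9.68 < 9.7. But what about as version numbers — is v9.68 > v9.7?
True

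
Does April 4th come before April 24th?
Yes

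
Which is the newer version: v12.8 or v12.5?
v12.8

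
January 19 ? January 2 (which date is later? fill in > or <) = >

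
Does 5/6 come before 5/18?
Yes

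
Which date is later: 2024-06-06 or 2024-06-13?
2024-06-13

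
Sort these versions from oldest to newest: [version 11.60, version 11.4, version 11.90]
[version 11.4, version 11.60, version 11.90]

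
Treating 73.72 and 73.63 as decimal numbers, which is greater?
73.72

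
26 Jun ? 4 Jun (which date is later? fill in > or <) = >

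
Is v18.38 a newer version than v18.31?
Yes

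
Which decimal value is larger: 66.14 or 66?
66.14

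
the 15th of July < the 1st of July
False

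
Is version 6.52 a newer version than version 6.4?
Yes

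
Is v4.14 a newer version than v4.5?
Yes. Version numbers are compared segment by segment as integers, not as decimals: minor version 14 > 5, so v4.14 > v4.5 (even though the decimal 4.14 < 4.5).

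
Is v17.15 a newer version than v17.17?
No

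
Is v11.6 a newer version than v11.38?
No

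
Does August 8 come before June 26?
No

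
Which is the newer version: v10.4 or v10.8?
v10.8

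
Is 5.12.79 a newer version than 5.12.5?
Yes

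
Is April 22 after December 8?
No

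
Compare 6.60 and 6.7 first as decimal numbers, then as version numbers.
As decimals: 6.60 < 6.7. As versions: v6.60 > v6.7 (minor version 60 > 7).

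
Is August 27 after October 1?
No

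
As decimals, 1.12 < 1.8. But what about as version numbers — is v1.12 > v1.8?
True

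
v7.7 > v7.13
False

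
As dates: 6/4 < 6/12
True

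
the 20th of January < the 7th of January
False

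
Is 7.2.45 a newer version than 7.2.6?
Yes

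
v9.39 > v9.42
False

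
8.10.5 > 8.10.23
False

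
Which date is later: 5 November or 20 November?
20 November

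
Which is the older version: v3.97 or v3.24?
v3.24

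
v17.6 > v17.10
False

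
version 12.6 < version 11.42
False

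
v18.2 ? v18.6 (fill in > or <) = <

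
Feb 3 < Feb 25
True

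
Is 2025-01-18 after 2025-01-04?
Yes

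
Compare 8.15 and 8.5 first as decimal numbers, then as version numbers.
As decimals: 8.15 < 8.5. As versions: v8.15 > v8.5 (minor version 15 > 5).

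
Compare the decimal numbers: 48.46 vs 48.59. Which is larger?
48.59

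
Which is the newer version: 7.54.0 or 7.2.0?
7.54.0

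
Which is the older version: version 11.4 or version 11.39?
version 11.4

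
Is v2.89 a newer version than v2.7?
Yes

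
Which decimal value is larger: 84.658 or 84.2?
84.658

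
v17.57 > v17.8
True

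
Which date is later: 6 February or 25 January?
6 February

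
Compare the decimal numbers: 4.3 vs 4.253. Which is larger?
4.3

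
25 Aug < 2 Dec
True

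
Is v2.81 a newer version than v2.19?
Yes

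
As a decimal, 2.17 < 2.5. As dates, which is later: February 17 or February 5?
February 17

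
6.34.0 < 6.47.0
True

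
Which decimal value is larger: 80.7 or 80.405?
80.7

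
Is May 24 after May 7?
Yes. Day 24 comes after day 7 in May — this is a date comparison, not a decimal one (the decimal 5.24 would be smaller than 5.7).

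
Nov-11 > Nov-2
True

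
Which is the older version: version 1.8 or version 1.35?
version 1.8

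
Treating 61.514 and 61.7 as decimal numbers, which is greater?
61.7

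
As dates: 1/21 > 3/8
False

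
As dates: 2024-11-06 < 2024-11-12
True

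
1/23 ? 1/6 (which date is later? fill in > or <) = >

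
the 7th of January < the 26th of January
True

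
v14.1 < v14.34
True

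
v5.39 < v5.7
False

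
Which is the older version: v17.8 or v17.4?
v17.4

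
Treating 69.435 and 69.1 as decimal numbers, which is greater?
69.435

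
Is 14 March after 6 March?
Yes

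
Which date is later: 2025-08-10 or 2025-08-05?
2025-08-10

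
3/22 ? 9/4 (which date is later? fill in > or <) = <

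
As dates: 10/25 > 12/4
False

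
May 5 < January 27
False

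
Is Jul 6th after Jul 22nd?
No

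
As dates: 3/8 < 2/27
False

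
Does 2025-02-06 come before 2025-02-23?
Yes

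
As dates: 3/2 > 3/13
False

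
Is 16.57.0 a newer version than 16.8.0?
Yes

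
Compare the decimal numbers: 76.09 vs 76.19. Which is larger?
76.19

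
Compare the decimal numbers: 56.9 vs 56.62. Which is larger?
56.9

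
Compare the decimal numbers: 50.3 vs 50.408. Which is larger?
50.408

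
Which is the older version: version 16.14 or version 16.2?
version 16.2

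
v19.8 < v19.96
True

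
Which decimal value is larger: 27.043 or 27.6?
27.6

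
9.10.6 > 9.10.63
False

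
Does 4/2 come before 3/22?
No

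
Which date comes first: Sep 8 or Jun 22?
Jun 22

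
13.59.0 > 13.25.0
True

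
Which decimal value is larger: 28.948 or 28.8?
28.948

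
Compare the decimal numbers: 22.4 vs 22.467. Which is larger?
22.467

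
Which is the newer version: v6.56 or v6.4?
v6.56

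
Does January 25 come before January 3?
No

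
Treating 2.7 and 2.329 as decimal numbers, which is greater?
2.7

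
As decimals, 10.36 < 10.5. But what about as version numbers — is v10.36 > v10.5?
True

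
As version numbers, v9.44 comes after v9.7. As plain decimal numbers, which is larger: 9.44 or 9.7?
9.7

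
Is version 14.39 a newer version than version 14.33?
Yes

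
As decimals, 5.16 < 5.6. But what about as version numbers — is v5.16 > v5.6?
True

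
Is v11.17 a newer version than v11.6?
Yes. Version numbers are compared segment by segment as integers, not as decimals: minor version 17 > 6, so v11.17 > v11.6 (even though the decimal 11.17 < 11.6).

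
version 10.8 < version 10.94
True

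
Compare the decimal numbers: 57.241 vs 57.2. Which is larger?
57.241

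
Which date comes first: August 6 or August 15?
August 6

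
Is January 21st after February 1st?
No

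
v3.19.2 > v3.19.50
False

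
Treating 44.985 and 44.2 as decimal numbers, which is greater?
44.985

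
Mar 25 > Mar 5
True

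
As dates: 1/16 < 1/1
False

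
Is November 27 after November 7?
Yes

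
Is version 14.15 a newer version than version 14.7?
Yes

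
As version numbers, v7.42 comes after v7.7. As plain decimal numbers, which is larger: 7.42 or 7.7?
7.7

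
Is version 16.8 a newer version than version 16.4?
Yes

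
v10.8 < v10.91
True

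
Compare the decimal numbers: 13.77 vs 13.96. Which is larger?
13.96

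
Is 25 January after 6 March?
No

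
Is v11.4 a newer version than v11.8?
No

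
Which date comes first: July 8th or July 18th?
July 8th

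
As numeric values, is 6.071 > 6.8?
False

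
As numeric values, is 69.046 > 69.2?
False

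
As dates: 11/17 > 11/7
True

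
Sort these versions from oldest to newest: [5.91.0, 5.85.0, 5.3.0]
[5.3.0, 5.85.0, 5.91.0]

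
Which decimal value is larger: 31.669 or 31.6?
31.669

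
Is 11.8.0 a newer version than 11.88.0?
No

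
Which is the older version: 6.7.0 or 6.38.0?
6.7.0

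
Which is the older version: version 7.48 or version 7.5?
version 7.5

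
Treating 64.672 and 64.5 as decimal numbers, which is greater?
64.672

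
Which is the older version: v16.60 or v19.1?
v16.60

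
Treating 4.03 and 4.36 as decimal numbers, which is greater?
4.36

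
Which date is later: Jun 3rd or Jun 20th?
Jun 20th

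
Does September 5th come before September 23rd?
Yes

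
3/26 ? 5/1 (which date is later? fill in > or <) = <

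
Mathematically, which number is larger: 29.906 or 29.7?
29.906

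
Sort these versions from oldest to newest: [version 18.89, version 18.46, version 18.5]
[version 18.5, version 18.46, version 18.89]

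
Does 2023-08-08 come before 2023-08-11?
Yes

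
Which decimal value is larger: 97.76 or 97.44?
97.76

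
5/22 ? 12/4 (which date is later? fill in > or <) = <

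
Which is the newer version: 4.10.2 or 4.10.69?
4.10.69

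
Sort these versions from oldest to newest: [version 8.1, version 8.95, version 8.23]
[version 8.1, version 8.23, version 8.95]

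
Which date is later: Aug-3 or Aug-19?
Aug-19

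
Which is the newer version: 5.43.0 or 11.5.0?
11.5.0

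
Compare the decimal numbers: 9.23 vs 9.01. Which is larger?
9.23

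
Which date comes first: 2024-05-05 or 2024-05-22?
2024-05-05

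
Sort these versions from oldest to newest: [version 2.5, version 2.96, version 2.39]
[version 2.5, version 2.39, version 2.96]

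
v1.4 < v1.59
True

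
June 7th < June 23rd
True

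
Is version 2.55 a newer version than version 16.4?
No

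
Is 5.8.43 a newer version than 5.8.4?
Yes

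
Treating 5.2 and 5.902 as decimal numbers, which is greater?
5.902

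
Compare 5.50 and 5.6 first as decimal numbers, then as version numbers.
As decimals: 5.50 < 5.6. As versions: v5.50 > v5.6 (minor version 50 > 6).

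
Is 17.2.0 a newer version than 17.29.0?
No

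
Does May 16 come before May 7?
No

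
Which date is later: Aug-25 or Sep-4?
Sep-4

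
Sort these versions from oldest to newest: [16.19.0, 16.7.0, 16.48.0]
[16.7.0, 16.19.0, 16.48.0]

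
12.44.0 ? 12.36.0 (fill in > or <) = >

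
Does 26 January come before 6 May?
Yes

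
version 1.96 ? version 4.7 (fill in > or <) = <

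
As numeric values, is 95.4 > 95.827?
False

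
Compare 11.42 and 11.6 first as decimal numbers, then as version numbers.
As decimals: 11.42 < 11.6. As versions: v11.42 > v11.6 (minor version 42 > 6).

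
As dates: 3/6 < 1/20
False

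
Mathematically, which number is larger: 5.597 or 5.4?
5.597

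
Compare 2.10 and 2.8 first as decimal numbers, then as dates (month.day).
As decimals: 2.10 < 2.8. As dates: 2/10 is later than 2/8 (day 10 > day 8).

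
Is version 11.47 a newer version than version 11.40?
Yes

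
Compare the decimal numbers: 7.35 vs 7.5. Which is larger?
7.5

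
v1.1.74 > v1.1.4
True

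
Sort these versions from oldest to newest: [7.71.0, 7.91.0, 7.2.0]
[7.2.0, 7.71.0, 7.91.0]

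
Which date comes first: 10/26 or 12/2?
10/26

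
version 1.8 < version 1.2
False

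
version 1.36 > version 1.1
True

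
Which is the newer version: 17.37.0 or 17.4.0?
17.37.0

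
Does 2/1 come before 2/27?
Yes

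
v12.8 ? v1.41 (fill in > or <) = >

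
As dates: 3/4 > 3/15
False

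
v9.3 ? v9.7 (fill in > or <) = <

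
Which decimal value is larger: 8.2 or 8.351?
8.351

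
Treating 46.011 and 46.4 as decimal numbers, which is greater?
46.4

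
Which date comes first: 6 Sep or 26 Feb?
26 Feb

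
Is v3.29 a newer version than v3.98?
No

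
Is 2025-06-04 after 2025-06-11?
No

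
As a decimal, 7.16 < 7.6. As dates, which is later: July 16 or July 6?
July 16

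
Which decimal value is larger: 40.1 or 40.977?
40.977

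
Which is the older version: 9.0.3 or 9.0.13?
9.0.3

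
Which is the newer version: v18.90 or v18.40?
v18.90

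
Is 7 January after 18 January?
No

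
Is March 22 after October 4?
No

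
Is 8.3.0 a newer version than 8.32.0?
No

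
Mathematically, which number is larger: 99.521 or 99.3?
99.521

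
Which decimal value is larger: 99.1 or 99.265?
99.265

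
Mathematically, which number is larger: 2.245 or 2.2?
2.245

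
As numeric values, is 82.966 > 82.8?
True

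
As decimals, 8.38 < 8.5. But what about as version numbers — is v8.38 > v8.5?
True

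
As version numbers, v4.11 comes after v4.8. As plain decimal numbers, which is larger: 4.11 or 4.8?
4.8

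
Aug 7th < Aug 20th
True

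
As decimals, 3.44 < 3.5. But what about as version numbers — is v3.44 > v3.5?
True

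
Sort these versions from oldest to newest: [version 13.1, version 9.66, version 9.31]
[version 9.31, version 9.66, version 13.1]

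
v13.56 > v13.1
True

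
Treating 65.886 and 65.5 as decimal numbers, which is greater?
65.886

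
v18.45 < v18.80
True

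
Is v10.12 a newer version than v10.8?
Yes. Version numbers are compared segment by segment as integers, not as decimals: minor version 12 > 8, so v10.12 > v10.8 (even though the decimal 10.12 < 10.8).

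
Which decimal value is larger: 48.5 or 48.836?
48.836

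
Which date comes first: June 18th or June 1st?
June 1st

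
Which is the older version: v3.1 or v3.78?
v3.1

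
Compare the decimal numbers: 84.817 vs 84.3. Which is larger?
84.817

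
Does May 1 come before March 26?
No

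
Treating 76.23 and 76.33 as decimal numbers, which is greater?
76.33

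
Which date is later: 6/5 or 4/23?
6/5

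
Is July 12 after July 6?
Yes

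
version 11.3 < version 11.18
True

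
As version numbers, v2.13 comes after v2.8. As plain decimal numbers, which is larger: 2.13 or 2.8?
2.8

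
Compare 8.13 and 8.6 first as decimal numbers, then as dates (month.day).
As decimals: 8.13 < 8.6. As dates: 8/13 is later than 8/6 (day 13 > day 6).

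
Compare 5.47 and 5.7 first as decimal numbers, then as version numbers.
As decimals: 5.47 < 5.7. As versions: v5.47 > v5.7 (minor version 47 > 7).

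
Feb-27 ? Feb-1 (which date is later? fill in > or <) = >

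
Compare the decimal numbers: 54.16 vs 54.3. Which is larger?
54.3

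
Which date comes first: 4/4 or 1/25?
1/25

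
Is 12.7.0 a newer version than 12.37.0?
No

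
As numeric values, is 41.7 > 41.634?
True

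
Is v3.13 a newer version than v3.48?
No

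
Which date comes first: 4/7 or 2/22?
2/22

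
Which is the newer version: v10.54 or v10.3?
v10.54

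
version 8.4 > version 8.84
False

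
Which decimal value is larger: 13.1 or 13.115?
13.115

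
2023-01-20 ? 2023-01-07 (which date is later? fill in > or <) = >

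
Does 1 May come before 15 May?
Yes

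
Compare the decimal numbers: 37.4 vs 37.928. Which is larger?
37.928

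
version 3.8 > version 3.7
True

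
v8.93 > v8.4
True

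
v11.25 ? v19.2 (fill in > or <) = <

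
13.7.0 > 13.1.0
True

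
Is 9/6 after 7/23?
Yes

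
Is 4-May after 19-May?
No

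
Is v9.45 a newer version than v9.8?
Yes. Version numbers are compared segment by segment as integers, not as decimals: minor version 45 > 8, so v9.45 > v9.8 (even though the decimal 9.45 < 9.8).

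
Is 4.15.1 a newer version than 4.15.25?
No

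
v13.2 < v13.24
True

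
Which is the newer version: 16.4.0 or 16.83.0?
16.83.0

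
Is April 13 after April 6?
Yes. Day 13 comes after day 6 in April — this is a date comparison, not a decimal one (the decimal 4.13 would be smaller than 4.6).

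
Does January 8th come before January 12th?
Yes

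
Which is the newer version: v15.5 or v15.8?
v15.8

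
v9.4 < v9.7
True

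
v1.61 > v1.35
True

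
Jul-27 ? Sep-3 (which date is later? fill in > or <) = <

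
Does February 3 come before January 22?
No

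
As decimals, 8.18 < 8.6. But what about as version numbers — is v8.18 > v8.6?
True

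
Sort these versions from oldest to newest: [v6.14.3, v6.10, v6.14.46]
[v6.10, v6.14.3, v6.14.46]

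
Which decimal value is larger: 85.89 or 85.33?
85.89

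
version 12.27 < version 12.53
True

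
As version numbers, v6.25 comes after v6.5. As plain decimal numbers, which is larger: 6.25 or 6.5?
6.5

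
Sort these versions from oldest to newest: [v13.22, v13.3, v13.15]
[v13.3, v13.15, v13.22]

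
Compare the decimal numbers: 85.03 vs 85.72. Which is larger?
85.72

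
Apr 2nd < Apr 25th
True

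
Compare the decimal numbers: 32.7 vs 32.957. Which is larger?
32.957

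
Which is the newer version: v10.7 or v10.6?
v10.7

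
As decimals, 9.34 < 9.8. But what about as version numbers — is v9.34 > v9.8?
True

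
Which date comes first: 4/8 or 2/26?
2/26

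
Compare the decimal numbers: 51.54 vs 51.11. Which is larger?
51.54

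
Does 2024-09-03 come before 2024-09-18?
Yes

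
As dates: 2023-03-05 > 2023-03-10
False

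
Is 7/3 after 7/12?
No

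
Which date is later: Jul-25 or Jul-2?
Jul-25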